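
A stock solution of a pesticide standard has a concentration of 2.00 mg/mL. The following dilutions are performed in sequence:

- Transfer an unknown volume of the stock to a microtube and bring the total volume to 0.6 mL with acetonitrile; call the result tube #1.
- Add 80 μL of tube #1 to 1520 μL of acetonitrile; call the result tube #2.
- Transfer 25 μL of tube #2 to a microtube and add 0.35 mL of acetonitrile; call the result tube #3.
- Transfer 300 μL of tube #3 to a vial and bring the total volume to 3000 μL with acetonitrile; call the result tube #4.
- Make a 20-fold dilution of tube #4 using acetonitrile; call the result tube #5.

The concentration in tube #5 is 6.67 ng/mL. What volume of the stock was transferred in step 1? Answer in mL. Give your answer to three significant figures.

0.120 mL

Step 1: v brought to 0.6 mL → factor = 0.6 mL/v
Step 2: 80 μL + 1520 μL = 1600 μL total → factor 1600/80 = 20
Step 3: 25 μL + 0.35 mL = 375 μL total → factor 375/25 = 15
Step 4: 300 μL brought to 3000 μL → factor 3000/300 = 10
Step 5: 20-fold → factor 20
Product of known-step factors = 60000
Overall factor = 2.00 mg/mL / (6.67 ng/mL) = 2.9985 × 10^5
Step-1 factor = 2.9985 × 10^5 / 60000 = 4.9975
v = 0.6 mL / 4.9975 = 0.120 mL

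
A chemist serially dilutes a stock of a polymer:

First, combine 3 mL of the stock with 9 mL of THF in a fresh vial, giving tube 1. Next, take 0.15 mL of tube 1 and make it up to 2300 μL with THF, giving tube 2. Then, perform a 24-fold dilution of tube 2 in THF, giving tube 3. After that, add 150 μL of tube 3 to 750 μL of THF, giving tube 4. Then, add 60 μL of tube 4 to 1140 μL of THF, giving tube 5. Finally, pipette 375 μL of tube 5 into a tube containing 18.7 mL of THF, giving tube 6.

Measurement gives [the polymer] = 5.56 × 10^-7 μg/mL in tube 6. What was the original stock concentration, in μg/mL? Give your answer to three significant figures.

Step 1: 3 mL + 9 mL = 12 mL total → factor 12/3 = 4
Step 2: 0.15 mL brought to 2300 μL → factor 2.3/0.15 = 15.333
Step 3: 24-fold → factor 24
Step 4: 150 μL + 750 μL = 900 μL total → factor 900/150 = 6
Step 5: 60 μL + 1140 μL = 1200 μL total → factor 1200/60 = 20
Step 6: 375 μL + 18.7 mL = 19075 μL total → factor 19075/375 = 50.867
Overall dilution factor = 4 × 15.333 × 24 × 6 × 20 × 50.867 = 8.9851 × 10^6
Stock = 5.56 × 10^-7 μg/mL × 8.9851 × 10^6 = 5.00 μg/mL

5.00 μg/mL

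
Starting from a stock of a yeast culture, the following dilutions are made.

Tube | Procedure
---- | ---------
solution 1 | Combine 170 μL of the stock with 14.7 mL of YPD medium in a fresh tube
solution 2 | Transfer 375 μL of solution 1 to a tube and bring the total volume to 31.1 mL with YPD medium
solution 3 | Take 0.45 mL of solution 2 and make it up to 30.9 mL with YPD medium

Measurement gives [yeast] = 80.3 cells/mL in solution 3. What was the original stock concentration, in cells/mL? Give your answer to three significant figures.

4.00 × 10^7 cells/mL

Step 1: 170 μL + 14.7 mL = 14870 μL total → factor 14870/170 = 87.471
Step 2: 375 μL brought to 31.1 mL → factor 31100/375 = 82.933
Step 3: 0.45 mL brought to 30.9 mL → factor 30.9/0.45 = 68.667
Overall dilution factor = 87.471 × 82.933 × 68.667 = 4.9812 × 10^5
Stock = 80.3 cells/mL × 4.9812 × 10^5 = 4.00 × 10^7 cells/mL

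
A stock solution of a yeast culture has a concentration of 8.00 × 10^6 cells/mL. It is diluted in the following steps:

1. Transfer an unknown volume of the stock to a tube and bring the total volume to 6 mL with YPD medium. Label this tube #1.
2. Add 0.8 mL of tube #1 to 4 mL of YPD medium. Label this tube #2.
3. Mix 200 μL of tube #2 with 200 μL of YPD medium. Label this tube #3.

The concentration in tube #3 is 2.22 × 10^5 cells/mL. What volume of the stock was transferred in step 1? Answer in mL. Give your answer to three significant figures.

2.00 mL

Step 1: v brought to 6 mL → factor = 6 mL/v
Step 2: 0.8 mL + 4 mL = 4.8 mL total → factor 4.8/0.8 = 6
Step 3: 200 μL + 200 μL = 400 μL total → factor 400/200 = 2
Product of known-step factors = 12
Overall factor = 8.00 × 10^6 cells/mL / (2.22 × 10^5 cells/mL) = 36.036
Step-1 factor = 36.036 / 12 = 3.003
v = 6 mL / 3.003 = 2.00 mL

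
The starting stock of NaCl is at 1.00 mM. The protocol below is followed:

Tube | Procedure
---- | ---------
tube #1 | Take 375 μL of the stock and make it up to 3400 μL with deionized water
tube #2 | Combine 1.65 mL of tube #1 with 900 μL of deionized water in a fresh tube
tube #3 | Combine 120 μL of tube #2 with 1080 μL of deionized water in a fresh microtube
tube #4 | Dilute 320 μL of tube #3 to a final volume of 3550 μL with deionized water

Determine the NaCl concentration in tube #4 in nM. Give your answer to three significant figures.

Step 1: 375 μL brought to 3400 μL → factor 3400/375 = 9.0667
Step 2: 1.65 mL + 900 μL = 2.55 mL total → factor 2.55/1.65 = 1.5455
Step 3: 120 μL + 1080 μL = 1200 μL total → factor 1200/120 = 10
Step 4: 320 μL brought to 3550 μL → factor 3550/320 = 11.094
Overall dilution factor = 9.0667 × 1.5455 × 10 × 11.094 = 1554.5
Final = 1.00 mM / 1554.5 = 0.0006433 mM = 643 nM

643 nM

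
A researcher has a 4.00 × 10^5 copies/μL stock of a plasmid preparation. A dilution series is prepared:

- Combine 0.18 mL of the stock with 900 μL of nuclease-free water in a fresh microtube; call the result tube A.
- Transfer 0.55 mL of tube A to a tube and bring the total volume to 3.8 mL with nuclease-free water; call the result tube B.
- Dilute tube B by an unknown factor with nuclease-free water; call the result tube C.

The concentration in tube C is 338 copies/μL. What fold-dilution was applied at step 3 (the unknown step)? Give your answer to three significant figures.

Step 1: 0.18 mL + 900 μL = 1.08 mL total → factor 1.08/0.18 = 6
Step 2: 0.55 mL brought to 3.8 mL → factor 3.8/0.55 = 6.9091
Step 3: unknown factor x
Product of known-step factors = 41.455
Overall factor = 4.00 × 10^5 copies/μL / (338 copies/μL) = 1183.4
x = 1183.4 / 41.455 = 28.5

28.5-fold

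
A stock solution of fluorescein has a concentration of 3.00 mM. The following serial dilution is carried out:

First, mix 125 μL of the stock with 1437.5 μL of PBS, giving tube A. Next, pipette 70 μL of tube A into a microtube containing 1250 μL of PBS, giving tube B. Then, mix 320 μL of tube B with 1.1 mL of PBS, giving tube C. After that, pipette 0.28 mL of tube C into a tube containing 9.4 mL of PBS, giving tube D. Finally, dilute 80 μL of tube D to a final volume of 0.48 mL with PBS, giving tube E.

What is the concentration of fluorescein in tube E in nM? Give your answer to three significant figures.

Step 1: 125 μL + 1437.5 μL = 1562.5 μL total → factor 1562.5/125 = 12.5
Step 2: 70 μL + 1250 μL = 1320 μL total → factor 1320/70 = 18.857
Step 3: 320 μL + 1.1 mL = 1420 μL total → factor 1420/320 = 4.4375
Step 4: 0.28 mL + 9.4 mL = 9.68 mL total → factor 9.68/0.28 = 34.571
Step 5: 80 μL brought to 0.48 mL → factor 480/80 = 6
Overall dilution factor = 12.5 × 18.857 × 4.4375 × 34.571 × 6 = 2.1697 × 10^5
Final = 3.00 mM / 2.1697 × 10^5 = 1.383 × 10^-5 mM = 13.8 nM

13.8 nM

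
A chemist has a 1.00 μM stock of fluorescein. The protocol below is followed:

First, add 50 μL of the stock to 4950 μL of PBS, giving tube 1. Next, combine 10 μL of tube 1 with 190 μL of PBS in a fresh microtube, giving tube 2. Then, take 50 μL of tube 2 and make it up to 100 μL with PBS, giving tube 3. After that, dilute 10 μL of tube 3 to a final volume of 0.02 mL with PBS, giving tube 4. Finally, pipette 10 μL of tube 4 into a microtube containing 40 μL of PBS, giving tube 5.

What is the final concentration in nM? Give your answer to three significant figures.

Step 1: 50 μL + 4950 μL = 5000 μL total → factor 5000/50 = 100
Step 2: 10 μL + 190 μL = 200 μL total → factor 200/10 = 20
Step 3: 50 μL brought to 100 μL → factor 100/50 = 2
Step 4: 10 μL brought to 0.02 mL → factor 20/10 = 2
Step 5: 10 μL + 40 μL = 50 μL total → factor 50/10 = 5
Overall dilution factor = 100 × 20 × 2 × 2 × 5 = 40000
Final = 1.00 μM / 40000 = 2.500 × 10^-5 μM = 0.0250 nM

0.0250 nM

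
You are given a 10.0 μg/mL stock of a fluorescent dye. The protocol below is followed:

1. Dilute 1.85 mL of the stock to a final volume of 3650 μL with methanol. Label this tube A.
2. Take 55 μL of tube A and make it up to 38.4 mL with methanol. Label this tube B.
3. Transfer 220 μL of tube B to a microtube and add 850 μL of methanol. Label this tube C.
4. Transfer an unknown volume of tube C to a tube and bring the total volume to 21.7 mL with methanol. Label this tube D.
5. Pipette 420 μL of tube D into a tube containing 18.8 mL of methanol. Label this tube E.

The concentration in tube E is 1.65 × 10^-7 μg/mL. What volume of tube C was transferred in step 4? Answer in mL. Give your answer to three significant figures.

0.110 mL

Step 1: 1.85 mL brought to 3650 μL → factor 3.65/1.85 = 1.973
Step 2: 55 μL brought to 38.4 mL → factor 38400/55 = 698.18
Step 3: 220 μL + 850 μL = 1070 μL total → factor 1070/220 = 4.8636
Step 4: v brought to 21.7 mL → factor = 21.7 mL/v
Step 5: 420 μL + 18.8 mL = 19220 μL total → factor 19220/420 = 45.762
Product of known-step factors = 3.0659 × 10^5
Overall factor = 10.0 μg/mL / (1.65 × 10^-7 μg/mL) = 6.0606 × 10^7
Step-4 factor = 6.0606 × 10^7 / 3.0659 × 10^5 = 197.68
v = 21.7 mL / 197.68 = 0.110 mL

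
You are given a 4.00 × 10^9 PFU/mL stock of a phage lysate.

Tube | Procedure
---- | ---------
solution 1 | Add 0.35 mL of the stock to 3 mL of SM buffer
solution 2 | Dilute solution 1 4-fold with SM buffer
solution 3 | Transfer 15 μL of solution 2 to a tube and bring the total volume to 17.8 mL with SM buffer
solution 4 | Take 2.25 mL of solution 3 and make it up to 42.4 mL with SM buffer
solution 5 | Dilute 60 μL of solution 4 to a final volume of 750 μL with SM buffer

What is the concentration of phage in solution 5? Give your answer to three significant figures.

374 PFU/mL

Step 1: 0.35 mL + 3 mL = 3.35 mL total → factor 3.35/0.35 = 9.5714
Step 2: 4-fold → factor 4
Step 3: 15 μL brought to 17.8 mL → factor 17800/15 = 1186.7
Step 4: 2.25 mL brought to 42.4 mL → factor 42.4/2.25 = 18.844
Step 5: 60 μL brought to 750 μL → factor 750/60 = 12.5
Overall dilution factor = 9.5714 × 4 × 1186.7 × 18.844 × 12.5 = 1.0702 × 10^7
Final = 4.00 × 10^9 PFU/mL / 1.0702 × 10^7 = 374 PFU/mL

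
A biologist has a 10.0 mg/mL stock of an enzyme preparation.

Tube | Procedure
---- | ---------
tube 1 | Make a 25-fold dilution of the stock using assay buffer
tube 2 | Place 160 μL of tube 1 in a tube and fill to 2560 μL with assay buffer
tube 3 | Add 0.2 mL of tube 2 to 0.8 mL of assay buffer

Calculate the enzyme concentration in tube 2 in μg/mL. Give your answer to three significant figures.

Step 1: 25-fold → factor 25
Step 2: 160 μL brought to 2560 μL → factor 2560/160 = 16
Dilution factor through tube 2 = 25 × 16 = 400
[tube 2] = 10.0 mg/mL / 400 = 0.02500 mg/mL = 25.0 μg/mL

25.0 μg/mL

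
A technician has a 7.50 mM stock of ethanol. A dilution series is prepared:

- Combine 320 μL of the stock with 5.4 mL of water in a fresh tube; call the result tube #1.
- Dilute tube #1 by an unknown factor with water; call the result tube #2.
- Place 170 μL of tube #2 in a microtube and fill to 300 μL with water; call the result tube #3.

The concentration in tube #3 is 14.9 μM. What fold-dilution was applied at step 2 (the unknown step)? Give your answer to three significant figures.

Step 1: 320 μL + 5.4 mL = 5720 μL total → factor 5720/320 = 17.875
Step 2: unknown factor x
Step 3: 170 μL brought to 300 μL → factor 300/170 = 1.7647
Product of known-step factors = 31.544
Overall factor = 7.50 mM / (14.9 μM) = 503.36
x = 503.36 / 31.544 = 16.0

16.0-fold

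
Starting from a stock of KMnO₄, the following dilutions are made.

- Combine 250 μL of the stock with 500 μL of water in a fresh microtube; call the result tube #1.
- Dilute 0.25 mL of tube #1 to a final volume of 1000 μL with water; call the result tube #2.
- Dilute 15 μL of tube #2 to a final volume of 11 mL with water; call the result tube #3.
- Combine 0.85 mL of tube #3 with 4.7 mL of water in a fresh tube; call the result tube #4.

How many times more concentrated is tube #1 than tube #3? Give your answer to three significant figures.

Step 1: 250 μL + 500 μL = 750 μL total → factor 750/250 = 3
Step 2: 0.25 mL brought to 1000 μL → factor 1/0.25 = 4
Step 3: 15 μL brought to 11 mL → factor 11000/15 = 733.33
Dilution factor to tube #1 = 3; to tube #3 = 8800
[tube #1]/[tube #3] = (factor to tube #3)/(factor to tube #1) = 8800/3 = 2.93 × 10^3

2.93 × 10^3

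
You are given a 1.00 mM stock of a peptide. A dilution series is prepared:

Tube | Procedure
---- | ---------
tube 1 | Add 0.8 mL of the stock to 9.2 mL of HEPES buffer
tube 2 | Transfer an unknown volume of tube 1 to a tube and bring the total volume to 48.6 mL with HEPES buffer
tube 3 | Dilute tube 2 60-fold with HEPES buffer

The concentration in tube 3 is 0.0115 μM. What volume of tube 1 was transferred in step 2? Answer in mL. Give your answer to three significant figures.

Step 1: 0.8 mL + 9.2 mL = 10 mL total → factor 10/0.8 = 12.5
Step 2: v brought to 48.6 mL → factor = 48.6 mL/v
Step 3: 60-fold → factor 60
Product of known-step factors = 750
Overall factor = 1.00 mM / (0.0115 μM) = 86957
Step-2 factor = 86957 / 750 = 115.94
v = 48.6 mL / 115.94 = 0.419 mL

0.419 mL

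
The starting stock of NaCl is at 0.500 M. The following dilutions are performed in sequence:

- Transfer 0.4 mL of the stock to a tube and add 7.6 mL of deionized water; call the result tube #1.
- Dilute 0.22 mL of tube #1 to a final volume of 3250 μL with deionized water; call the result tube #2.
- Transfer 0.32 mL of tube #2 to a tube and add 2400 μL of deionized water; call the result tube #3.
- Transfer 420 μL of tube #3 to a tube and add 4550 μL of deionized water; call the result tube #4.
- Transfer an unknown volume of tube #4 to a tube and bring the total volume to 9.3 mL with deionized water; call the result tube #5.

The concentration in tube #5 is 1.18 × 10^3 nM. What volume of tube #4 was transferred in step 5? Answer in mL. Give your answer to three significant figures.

Step 1: 0.4 mL + 7.6 mL = 8 mL total → factor 8/0.4 = 20
Step 2: 0.22 mL brought to 3250 μL → factor 3.25/0.22 = 14.773
Step 3: 0.32 mL + 2400 μL = 2.72 mL total → factor 2.72/0.32 = 8.5
Step 4: 420 μL + 4550 μL = 4970 μL total → factor 4970/420 = 11.833
Step 5: v brought to 9.3 mL → factor = 9.3 mL/v
Product of known-step factors = 29718
Overall factor = 0.500 M / (1.18 × 10^3 nM) = 4.2373 × 10^5
Step-5 factor = 4.2373 × 10^5 / 29718 = 14.258
v = 9.3 mL / 14.258 = 0.652 mL

0.652 mL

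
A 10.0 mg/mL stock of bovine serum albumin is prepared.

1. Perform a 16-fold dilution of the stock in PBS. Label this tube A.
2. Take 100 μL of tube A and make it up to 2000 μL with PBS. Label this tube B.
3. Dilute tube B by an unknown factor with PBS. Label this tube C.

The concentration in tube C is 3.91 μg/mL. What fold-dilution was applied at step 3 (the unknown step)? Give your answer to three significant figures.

Step 1: 16-fold → factor 16
Step 2: 100 μL brought to 2000 μL → factor 2000/100 = 20
Step 3: unknown factor x
Product of known-step factors = 320
Overall factor = 10.0 mg/mL / (3.91 μg/mL) = 2557.5
x = 2557.5 / 320 = 7.99

7.99-fold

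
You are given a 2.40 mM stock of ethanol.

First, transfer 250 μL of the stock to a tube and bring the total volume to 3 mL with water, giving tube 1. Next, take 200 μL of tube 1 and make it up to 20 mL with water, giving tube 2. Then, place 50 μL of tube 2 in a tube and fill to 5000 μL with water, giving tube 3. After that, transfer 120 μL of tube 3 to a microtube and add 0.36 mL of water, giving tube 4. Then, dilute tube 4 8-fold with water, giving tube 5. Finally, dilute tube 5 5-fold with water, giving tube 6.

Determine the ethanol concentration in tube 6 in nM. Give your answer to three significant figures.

Step 1: 250 μL brought to 3 mL → factor 3000/250 = 12
Step 2: 200 μL brought to 20 mL → factor 20000/200 = 100
Step 3: 50 μL brought to 5000 μL → factor 5000/50 = 100
Step 4: 120 μL + 0.36 mL = 480 μL total → factor 480/120 = 4
Step 5: 8-fold → factor 8
Step 6: 5-fold → factor 5
Overall dilution factor = 12 × 100 × 100 × 4 × 8 × 5 = 1.92 × 10^7
Final = 2.40 mM / 1.92 × 10^7 = 1.250 × 10^-7 mM = 0.125 nM

0.125 nM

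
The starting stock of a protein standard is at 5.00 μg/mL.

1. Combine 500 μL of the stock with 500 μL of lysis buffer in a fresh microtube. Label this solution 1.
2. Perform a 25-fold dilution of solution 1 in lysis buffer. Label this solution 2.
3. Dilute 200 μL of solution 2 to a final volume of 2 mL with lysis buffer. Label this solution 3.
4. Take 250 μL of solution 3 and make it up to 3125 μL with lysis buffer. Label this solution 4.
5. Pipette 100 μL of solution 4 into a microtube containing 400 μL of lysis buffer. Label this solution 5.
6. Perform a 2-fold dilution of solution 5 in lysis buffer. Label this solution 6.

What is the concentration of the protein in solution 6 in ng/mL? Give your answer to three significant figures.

Step 1: 500 μL + 500 μL = 1000 μL total → factor 1000/500 = 2
Step 2: 25-fold → factor 25
Step 3: 200 μL brought to 2 mL → factor 2000/200 = 10
Step 4: 250 μL brought to 3125 μL → factor 3125/250 = 12.5
Step 5: 100 μL + 400 μL = 500 μL total → factor 500/100 = 5
Step 6: 2-fold → factor 2
Overall dilution factor = 2 × 25 × 10 × 12.5 × 5 × 2 = 62500
Final = 5.00 μg/mL / 62500 = 8.000 × 10^-5 μg/mL = 0.0800 ng/mL

0.0800 ng/mL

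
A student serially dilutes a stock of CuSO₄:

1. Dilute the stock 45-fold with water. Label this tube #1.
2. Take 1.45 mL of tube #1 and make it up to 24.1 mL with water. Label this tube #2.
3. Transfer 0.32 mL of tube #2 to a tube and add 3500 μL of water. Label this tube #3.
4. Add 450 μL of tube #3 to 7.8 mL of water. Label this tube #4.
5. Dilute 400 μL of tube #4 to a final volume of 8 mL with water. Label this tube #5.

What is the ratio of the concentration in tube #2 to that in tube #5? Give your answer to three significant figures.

Step 1: 45-fold → factor 45
Step 2: 1.45 mL brought to 24.1 mL → factor 24.1/1.45 = 16.621
Step 3: 0.32 mL + 3500 μL = 3.82 mL total → factor 3.82/0.32 = 11.938
Step 4: 450 μL + 7.8 mL = 8250 μL total → factor 8250/450 = 18.333
Step 5: 400 μL brought to 8 mL → factor 8000/400 = 20
Dilution factor to tube #2 = 747.93; to tube #5 = 3.2738 × 10^6
[tube #2]/[tube #5] = (factor to tube #5)/(factor to tube #2) = 3.2738 × 10^6/747.93 = 4.38 × 10^3

4.38 × 10^3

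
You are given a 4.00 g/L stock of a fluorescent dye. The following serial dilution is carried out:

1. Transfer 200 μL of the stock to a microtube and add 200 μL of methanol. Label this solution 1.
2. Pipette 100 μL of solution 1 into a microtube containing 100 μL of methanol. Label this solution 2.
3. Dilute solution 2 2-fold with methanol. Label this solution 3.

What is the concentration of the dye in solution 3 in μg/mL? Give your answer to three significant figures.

500 μg/mL

Step 1: 200 μL + 200 μL = 400 μL total → factor 400/200 = 2
Step 2: 100 μL + 100 μL = 200 μL total → factor 200/100 = 2
Step 3: 2-fold → factor 2
Overall dilution factor = 2 × 2 × 2 = 8
Final = 4.00 g/L / 8 = 0.5000 g/L = 500 μg/mL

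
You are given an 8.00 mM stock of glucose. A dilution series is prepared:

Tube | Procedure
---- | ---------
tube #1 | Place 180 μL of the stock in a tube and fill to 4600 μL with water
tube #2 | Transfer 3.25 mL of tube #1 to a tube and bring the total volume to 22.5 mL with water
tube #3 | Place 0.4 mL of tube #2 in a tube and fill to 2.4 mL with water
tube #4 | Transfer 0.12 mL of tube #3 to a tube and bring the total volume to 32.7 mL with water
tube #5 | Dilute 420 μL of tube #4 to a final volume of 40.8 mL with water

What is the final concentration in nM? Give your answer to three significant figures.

0.285 nM

Step 1: 180 μL brought to 4600 μL → factor 4600/180 = 25.556
Step 2: 3.25 mL brought to 22.5 mL → factor 22.5/3.25 = 6.9231
Step 3: 0.4 mL brought to 2.4 mL → factor 2.4/0.4 = 6
Step 4: 0.12 mL brought to 32.7 mL → factor 32.7/0.12 = 272.5
Step 5: 420 μL brought to 40.8 mL → factor 40800/420 = 97.143
Overall dilution factor = 25.556 × 6.9231 × 6 × 272.5 × 97.143 = 2.81 × 10^7
Final = 8.00 mM / 2.81 × 10^7 = 2.847 × 10^-7 mM = 0.285 nM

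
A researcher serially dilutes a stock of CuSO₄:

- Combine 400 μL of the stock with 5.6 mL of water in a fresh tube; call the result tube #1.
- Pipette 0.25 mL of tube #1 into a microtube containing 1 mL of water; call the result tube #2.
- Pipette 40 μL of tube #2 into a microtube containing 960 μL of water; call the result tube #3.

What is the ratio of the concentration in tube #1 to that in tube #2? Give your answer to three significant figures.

Step 1: 400 μL + 5.6 mL = 6000 μL total → factor 6000/400 = 15
Step 2: 0.25 mL + 1 mL = 1.25 mL total → factor 1.25/0.25 = 5
Dilution factor to tube #1 = 15; to tube #2 = 75
[tube #1]/[tube #2] = (factor to tube #2)/(factor to tube #1) = 75/15 = 5.00

5.00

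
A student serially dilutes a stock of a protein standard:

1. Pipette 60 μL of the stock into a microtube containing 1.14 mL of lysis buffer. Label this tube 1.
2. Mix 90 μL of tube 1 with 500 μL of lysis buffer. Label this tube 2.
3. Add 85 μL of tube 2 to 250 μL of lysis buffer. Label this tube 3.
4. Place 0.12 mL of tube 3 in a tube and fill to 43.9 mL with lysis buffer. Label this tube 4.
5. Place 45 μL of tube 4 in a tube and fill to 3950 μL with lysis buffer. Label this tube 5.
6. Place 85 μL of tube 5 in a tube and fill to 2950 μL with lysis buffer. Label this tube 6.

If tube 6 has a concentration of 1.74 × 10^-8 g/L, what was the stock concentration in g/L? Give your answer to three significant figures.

10.0 g/L

Step 1: 60 μL + 1.14 mL = 1200 μL total → factor 1200/60 = 20
Step 2: 90 μL + 500 μL = 590 μL total → factor 590/90 = 6.5556
Step 3: 85 μL + 250 μL = 335 μL total → factor 335/85 = 3.9412
Step 4: 0.12 mL brought to 43.9 mL → factor 43.9/0.12 = 365.83
Step 5: 45 μL brought to 3950 μL → factor 3950/45 = 87.778
Step 6: 85 μL brought to 2950 μL → factor 2950/85 = 34.706
Overall dilution factor = 20 × 6.5556 × 3.9412 × 365.83 × 87.778 × 34.706 = 5.7589 × 10^8
Stock = 1.74 × 10^-8 g/L × 5.7589 × 10^8 = 10.0 g/L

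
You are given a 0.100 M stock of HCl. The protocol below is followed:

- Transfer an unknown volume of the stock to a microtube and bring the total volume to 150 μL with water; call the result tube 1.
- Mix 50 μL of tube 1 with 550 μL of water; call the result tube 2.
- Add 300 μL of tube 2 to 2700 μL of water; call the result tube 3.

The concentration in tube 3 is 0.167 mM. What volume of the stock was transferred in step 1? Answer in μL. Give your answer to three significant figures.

Step 1: v brought to 150 μL → factor = 150 μL/v
Step 2: 50 μL + 550 μL = 600 μL total → factor 600/50 = 12
Step 3: 300 μL + 2700 μL = 3000 μL total → factor 3000/300 = 10
Product of known-step factors = 120
Overall factor = 0.100 M / (0.167 mM) = 598.8
Step-1 factor = 598.8 / 120 = 4.99
v = 150 μL / 4.99 = 30.1 μL

30.1 μL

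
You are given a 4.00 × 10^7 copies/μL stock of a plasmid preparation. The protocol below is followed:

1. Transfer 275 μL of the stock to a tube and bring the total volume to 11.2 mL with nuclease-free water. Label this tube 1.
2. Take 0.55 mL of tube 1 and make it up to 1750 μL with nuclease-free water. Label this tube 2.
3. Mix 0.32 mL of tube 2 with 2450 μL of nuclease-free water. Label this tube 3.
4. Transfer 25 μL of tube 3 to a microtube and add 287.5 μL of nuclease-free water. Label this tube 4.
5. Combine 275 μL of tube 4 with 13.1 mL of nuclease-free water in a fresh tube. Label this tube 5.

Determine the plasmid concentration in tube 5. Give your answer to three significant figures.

58.7 copies/μL

Step 1: 275 μL brought to 11.2 mL → factor 11200/275 = 40.727
Step 2: 0.55 mL brought to 1750 μL → factor 1.75/0.55 = 3.1818
Step 3: 0.32 mL + 2450 μL = 2.77 mL total → factor 2.77/0.32 = 8.6562
Step 4: 25 μL + 287.5 μL = 312.5 μL total → factor 312.5/25 = 12.5
Step 5: 275 μL + 13.1 mL = 13375 μL total → factor 13375/275 = 48.636
Overall dilution factor = 40.727 × 3.1818 × 8.6562 × 12.5 × 48.636 = 6.8196 × 10^5
Final = 4.00 × 10^7 copies/μL / 6.8196 × 10^5 = 58.7 copies/μL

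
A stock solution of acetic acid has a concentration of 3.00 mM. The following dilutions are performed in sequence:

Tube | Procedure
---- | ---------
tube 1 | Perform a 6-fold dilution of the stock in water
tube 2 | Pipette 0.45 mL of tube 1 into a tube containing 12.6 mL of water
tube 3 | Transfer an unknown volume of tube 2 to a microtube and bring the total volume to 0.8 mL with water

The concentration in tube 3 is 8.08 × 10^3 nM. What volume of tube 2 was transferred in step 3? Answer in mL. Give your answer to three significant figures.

Step 1: 6-fold → factor 6
Step 2: 0.45 mL + 12.6 mL = 13.05 mL total → factor 13.05/0.45 = 29
Step 3: v brought to 0.8 mL → factor = 0.8 mL/v
Product of known-step factors = 174
Overall factor = 3.00 mM / (8.08 × 10^3 nM) = 371.29
Step-3 factor = 371.29 / 174 = 2.1338
v = 0.8 mL / 2.1338 = 0.375 mL

0.375 mL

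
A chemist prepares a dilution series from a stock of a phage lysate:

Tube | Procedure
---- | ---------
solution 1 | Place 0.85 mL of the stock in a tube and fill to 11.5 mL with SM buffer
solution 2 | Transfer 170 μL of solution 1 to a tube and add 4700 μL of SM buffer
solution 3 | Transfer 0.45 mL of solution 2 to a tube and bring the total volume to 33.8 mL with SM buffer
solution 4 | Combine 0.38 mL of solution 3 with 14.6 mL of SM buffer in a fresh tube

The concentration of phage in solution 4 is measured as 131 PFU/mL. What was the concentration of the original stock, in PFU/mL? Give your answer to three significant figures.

Step 1: 0.85 mL brought to 11.5 mL → factor 11.5/0.85 = 13.529
Step 2: 170 μL + 4700 μL = 4870 μL total → factor 4870/170 = 28.647
Step 3: 0.45 mL brought to 33.8 mL → factor 33.8/0.45 = 75.111
Step 4: 0.38 mL + 14.6 mL = 14.98 mL total → factor 14.98/0.38 = 39.421
Overall dilution factor = 13.529 × 28.647 × 75.111 × 39.421 = 1.1476 × 10^6
Stock = 131 PFU/mL × 1.1476 × 10^6 = 1.50 × 10^8 PFU/mL

1.50 × 10^8 PFU/mL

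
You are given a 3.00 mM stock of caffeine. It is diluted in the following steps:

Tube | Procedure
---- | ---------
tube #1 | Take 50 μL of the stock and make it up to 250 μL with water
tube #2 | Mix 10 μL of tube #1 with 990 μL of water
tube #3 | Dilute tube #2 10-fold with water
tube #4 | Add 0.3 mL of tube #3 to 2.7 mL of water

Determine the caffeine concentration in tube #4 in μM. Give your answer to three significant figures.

0.0600 μM

Step 1: 50 μL brought to 250 μL → factor 250/50 = 5
Step 2: 10 μL + 990 μL = 1000 μL total → factor 1000/10 = 100
Step 3: 10-fold → factor 10
Step 4: 0.3 mL + 2.7 mL = 3 mL total → factor 3/0.3 = 10
Overall dilution factor = 5 × 100 × 10 × 10 = 50000
Final = 3.00 mM / 50000 = 6.000 × 10^-5 mM = 0.0600 μM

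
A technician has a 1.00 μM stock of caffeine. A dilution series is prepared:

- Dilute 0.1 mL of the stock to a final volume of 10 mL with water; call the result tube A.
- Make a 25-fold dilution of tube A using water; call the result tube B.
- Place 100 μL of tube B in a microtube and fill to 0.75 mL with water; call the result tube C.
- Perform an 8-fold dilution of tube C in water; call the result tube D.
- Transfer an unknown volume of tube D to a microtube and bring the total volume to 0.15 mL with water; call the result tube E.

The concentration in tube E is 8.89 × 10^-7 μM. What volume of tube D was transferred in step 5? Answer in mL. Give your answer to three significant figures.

Step 1: 0.1 mL brought to 10 mL → factor 10/0.1 = 100
Step 2: 25-fold → factor 25
Step 3: 100 μL brought to 0.75 mL → factor 750/100 = 7.5
Step 4: 8-fold → factor 8
Step 5: v brought to 0.15 mL → factor = 0.15 mL/v
Product of known-step factors = 1.5 × 10^5
Overall factor = 1.00 μM / (8.89 × 10^-7 μM) = 1.1249 × 10^6
Step-5 factor = 1.1249 × 10^6 / 1.5 × 10^5 = 7.4991
v = 0.15 mL / 7.4991 = 0.0200 mL

0.0200 mL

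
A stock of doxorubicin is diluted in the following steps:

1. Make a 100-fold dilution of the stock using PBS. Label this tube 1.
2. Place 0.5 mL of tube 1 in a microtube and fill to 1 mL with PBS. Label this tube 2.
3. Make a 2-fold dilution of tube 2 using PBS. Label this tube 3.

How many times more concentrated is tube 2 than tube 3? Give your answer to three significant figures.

Step 1: 100-fold → factor 100
Step 2: 0.5 mL brought to 1 mL → factor 1/0.5 = 2
Step 3: 2-fold → factor 2
Dilution factor to tube 2 = 200; to tube 3 = 400
[tube 2]/[tube 3] = (factor to tube 3)/(factor to tube 2) = 400/200 = 2.00

2.00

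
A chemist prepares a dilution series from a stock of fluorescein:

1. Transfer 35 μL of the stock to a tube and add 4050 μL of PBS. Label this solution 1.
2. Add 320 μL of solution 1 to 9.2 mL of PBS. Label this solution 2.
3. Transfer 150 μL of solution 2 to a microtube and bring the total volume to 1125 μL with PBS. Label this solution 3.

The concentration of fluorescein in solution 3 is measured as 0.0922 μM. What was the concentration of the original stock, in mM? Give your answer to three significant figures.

Step 1: 35 μL + 4050 μL = 4085 μL total → factor 4085/35 = 116.71
Step 2: 320 μL + 9.2 mL = 9520 μL total → factor 9520/320 = 29.75
Step 3: 150 μL brought to 1125 μL → factor 1125/150 = 7.5
Overall dilution factor = 116.71 × 29.75 × 7.5 = 26042
Stock = 0.0922 μM × 26042 = 2401 μM = 2.40 mM

2.40 mM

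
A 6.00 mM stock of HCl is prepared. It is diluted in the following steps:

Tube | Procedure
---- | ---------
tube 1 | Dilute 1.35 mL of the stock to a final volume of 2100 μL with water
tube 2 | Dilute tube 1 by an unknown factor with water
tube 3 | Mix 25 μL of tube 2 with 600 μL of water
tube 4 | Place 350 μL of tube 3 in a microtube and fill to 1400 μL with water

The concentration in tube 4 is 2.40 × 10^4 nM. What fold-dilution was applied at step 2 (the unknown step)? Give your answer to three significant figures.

1.61-fold

Step 1: 1.35 mL brought to 2100 μL → factor 2.1/1.35 = 1.5556
Step 2: unknown factor x
Step 3: 25 μL + 600 μL = 625 μL total → factor 625/25 = 25
Step 4: 350 μL brought to 1400 μL → factor 1400/350 = 4
Product of known-step factors = 155.56
Overall factor = 6.00 mM / (2.40 × 10^4 nM) = 250
x = 250 / 155.56 = 1.61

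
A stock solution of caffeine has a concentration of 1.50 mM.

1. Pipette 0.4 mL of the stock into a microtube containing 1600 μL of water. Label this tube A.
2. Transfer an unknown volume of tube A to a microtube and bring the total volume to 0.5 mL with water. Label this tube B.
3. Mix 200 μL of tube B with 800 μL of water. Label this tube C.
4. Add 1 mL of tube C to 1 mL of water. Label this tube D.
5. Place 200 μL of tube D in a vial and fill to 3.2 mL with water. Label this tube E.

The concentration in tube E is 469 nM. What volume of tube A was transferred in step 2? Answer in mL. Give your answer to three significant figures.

0.125 mL

Step 1: 0.4 mL + 1600 μL = 2 mL total → factor 2/0.4 = 5
Step 2: v brought to 0.5 mL → factor = 0.5 mL/v
Step 3: 200 μL + 800 μL = 1000 μL total → factor 1000/200 = 5
Step 4: 1 mL + 1 mL = 2 mL total → factor 2/1 = 2
Step 5: 200 μL brought to 3.2 mL → factor 3200/200 = 16
Product of known-step factors = 800
Overall factor = 1.50 mM / (469 nM) = 3198.3
Step-2 factor = 3198.3 / 800 = 3.9979
v = 0.5 mL / 3.9979 = 0.125 mL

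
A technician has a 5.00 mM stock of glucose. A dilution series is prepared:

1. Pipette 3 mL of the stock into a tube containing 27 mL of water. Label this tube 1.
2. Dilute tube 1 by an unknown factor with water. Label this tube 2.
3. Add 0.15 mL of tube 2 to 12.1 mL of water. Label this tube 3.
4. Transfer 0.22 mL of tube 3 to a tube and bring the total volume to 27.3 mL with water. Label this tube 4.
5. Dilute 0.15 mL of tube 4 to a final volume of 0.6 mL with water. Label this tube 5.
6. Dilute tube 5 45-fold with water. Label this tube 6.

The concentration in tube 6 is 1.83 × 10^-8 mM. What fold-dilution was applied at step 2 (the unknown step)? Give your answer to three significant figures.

Step 1: 3 mL + 27 mL = 30 mL total → factor 30/3 = 10
Step 2: unknown factor x
Step 3: 0.15 mL + 12.1 mL = 12.25 mL total → factor 12.25/0.15 = 81.667
Step 4: 0.22 mL brought to 27.3 mL → factor 27.3/0.22 = 124.09
Step 5: 0.15 mL brought to 0.6 mL → factor 0.6/0.15 = 4
Step 6: 45-fold → factor 45
Product of known-step factors = 1.8241 × 10^7
Overall factor = 5.00 mM / (1.83 × 10^-8 mM) = 2.7322 × 10^8
x = 2.7322 × 10^8 / 1.8241 × 10^7 = 15.0

15.0-fold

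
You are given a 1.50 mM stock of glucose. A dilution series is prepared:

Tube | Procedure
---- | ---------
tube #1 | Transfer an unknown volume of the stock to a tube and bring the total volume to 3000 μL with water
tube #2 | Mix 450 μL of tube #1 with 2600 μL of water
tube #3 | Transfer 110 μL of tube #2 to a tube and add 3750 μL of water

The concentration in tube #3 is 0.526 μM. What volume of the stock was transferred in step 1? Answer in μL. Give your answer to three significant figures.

Step 1: v brought to 3000 μL → factor = 3000 μL/v
Step 2: 450 μL + 2600 μL = 3050 μL total → factor 3050/450 = 6.7778
Step 3: 110 μL + 3750 μL = 3860 μL total → factor 3860/110 = 35.091
Product of known-step factors = 237.84
Overall factor = 1.50 mM / (0.526 μM) = 2851.7
Step-1 factor = 2851.7 / 237.84 = 11.99
v = 3000 μL / 11.99 = 250 μL

250 μL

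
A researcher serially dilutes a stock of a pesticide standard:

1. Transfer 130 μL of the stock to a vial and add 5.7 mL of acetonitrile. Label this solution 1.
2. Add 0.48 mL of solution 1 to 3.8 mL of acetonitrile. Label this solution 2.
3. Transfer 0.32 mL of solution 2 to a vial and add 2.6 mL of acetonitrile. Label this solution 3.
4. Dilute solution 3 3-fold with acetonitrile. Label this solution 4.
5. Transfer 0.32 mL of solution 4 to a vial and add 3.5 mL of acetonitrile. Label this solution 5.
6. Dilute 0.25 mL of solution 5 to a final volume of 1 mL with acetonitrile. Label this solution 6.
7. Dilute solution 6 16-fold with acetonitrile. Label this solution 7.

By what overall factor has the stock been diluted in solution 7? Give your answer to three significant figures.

Step 1: 130 μL + 5.7 mL = 5830 μL total → factor 5830/130 = 44.846
Step 2: 0.48 mL + 3.8 mL = 4.28 mL total → factor 4.28/0.48 = 8.9167
Step 3: 0.32 mL + 2.6 mL = 2.92 mL total → factor 2.92/0.32 = 9.125
Step 4: 3-fold → factor 3
Step 5: 0.32 mL + 3.5 mL = 3.82 mL total → factor 3.82/0.32 = 11.938
Step 6: 0.25 mL brought to 1 mL → factor 1/0.25 = 4
Step 7: 16-fold → factor 16
Overall dilution factor = 44.846 × 8.9167 × 9.125 × 3 × 11.938 × 4 × 16 = 8.3633 × 10^6

8.36 × 10^6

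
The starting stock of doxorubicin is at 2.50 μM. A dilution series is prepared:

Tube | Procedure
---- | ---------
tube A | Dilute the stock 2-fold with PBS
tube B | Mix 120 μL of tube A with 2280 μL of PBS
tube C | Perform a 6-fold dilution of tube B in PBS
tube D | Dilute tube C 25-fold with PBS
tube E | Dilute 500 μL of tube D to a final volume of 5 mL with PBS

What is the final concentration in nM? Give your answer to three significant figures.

0.0417 nM

Step 1: 2-fold → factor 2
Step 2: 120 μL + 2280 μL = 2400 μL total → factor 2400/120 = 20
Step 3: 6-fold → factor 6
Step 4: 25-fold → factor 25
Step 5: 500 μL brought to 5 mL → factor 5000/500 = 10
Overall dilution factor = 2 × 20 × 6 × 25 × 10 = 60000
Final = 2.50 μM / 60000 = 4.167 × 10^-5 μM = 0.0417 nM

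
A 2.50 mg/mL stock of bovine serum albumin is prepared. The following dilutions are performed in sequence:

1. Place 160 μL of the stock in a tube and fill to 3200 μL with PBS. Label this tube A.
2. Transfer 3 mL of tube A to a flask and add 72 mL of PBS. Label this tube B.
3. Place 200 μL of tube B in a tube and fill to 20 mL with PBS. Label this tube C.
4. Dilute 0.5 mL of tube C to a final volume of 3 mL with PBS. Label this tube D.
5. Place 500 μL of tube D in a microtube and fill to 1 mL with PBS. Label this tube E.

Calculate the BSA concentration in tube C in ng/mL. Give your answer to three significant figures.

Step 1: 160 μL brought to 3200 μL → factor 3200/160 = 20
Step 2: 3 mL + 72 mL = 75 mL total → factor 75/3 = 25
Step 3: 200 μL brought to 20 mL → factor 20000/200 = 100
Dilution factor through tube C = 20 × 25 × 100 = 50000
[tube C] = 2.50 mg/mL / 50000 = 5.000 × 10^-5 mg/mL = 50.0 ng/mL

50.0 ng/mL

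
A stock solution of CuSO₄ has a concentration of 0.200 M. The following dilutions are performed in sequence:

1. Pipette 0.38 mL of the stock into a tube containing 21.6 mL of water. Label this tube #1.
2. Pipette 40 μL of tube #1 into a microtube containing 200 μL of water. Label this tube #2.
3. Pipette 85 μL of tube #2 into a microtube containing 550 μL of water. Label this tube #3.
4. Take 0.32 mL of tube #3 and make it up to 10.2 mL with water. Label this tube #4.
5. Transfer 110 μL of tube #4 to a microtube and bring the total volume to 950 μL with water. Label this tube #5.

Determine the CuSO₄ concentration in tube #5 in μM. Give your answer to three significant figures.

Step 1: 0.38 mL + 21.6 mL = 21.98 mL total → factor 21.98/0.38 = 57.842
Step 2: 40 μL + 200 μL = 240 μL total → factor 240/40 = 6
Step 3: 85 μL + 550 μL = 635 μL total → factor 635/85 = 7.4706
Step 4: 0.32 mL brought to 10.2 mL → factor 10.2/0.32 = 31.875
Step 5: 110 μL brought to 950 μL → factor 950/110 = 8.6364
Overall dilution factor = 57.842 × 6 × 7.4706 × 31.875 × 8.6364 = 7.1373 × 10^5
Final = 0.200 M / 7.1373 × 10^5 = 2.802 × 10^-7 M = 0.280 μM

0.280 μM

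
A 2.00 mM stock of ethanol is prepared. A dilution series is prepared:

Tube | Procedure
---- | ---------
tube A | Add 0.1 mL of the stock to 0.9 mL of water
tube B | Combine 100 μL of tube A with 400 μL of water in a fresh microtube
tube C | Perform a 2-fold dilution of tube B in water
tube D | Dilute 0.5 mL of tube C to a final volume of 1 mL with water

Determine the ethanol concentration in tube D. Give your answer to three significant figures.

Step 1: 0.1 mL + 0.9 mL = 1 mL total → factor 1/0.1 = 10
Step 2: 100 μL + 400 μL = 500 μL total → factor 500/100 = 5
Step 3: 2-fold → factor 2
Step 4: 0.5 mL brought to 1 mL → factor 1/0.5 = 2
Overall dilution factor = 10 × 5 × 2 × 2 = 200
Final = 2.00 mM / 200 = 0.0100 mM

0.0100 mM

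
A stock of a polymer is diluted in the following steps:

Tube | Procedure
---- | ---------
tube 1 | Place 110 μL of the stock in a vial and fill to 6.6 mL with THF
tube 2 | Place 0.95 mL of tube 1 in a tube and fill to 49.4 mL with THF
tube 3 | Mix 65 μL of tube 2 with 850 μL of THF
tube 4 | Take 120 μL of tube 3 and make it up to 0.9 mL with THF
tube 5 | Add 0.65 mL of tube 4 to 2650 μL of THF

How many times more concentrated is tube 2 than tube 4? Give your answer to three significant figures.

Step 1: 110 μL brought to 6.6 mL → factor 6600/110 = 60
Step 2: 0.95 mL brought to 49.4 mL → factor 49.4/0.95 = 52
Step 3: 65 μL + 850 μL = 915 μL total → factor 915/65 = 14.077
Step 4: 120 μL brought to 0.9 mL → factor 900/120 = 7.5
Dilution factor to tube 2 = 3120; to tube 4 = 3.294 × 10^5
[tube 2]/[tube 4] = (factor to tube 4)/(factor to tube 2) = 3.294 × 10^5/3120 = 106

106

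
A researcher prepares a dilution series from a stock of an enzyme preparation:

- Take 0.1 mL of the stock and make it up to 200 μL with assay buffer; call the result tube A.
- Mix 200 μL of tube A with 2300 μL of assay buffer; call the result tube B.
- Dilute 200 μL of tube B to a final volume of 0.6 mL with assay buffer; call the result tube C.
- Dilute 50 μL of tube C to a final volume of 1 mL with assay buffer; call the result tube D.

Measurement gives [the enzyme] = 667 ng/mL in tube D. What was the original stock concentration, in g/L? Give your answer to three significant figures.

Step 1: 0.1 mL brought to 200 μL → factor 0.2/0.1 = 2
Step 2: 200 μL + 2300 μL = 2500 μL total → factor 2500/200 = 12.5
Step 3: 200 μL brought to 0.6 mL → factor 600/200 = 3
Step 4: 50 μL brought to 1 mL → factor 1000/50 = 20
Overall dilution factor = 2 × 12.5 × 3 × 20 = 1500
Stock = 667 ng/mL × 1500 = 1.000 × 10^6 ng/mL = 1.00 g/L

1.00 g/L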